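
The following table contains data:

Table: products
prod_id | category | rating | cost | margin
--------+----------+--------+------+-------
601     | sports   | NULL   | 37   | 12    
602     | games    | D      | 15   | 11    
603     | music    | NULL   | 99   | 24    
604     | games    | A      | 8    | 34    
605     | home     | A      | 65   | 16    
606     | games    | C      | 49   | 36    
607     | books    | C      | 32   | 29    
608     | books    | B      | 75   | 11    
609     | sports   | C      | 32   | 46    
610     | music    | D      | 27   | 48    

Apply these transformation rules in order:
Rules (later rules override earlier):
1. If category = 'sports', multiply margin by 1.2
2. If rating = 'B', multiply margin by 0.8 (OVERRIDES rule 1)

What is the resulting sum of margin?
276.4

Step 1: Rule 2 takes priority for records with rating = 'B'
  - 1 records: 11 × 0.8 = 8.8
Step 2: Rule 1 applies to remaining records with category = 'sports'
  - 2 records: 58 × 1.2 = 69.6
Step 3: Other records unchanged: 198
Step 4: Final sum = 8.8 + 69.6 + 198 = 276.4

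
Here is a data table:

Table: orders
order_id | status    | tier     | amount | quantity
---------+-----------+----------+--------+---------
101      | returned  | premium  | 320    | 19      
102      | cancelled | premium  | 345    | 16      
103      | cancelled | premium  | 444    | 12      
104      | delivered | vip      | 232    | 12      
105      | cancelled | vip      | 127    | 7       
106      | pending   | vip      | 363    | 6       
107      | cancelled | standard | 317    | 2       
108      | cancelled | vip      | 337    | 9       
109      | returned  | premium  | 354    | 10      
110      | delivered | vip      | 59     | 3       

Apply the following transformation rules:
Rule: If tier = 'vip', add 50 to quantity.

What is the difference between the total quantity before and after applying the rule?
250

Step 1: Original sum of quantity = 96
Step 2: 5 records have tier = 'vip'
Step 3: Each affected record changes by 50
Step 4: Total change = 5 × 50 = 250
Step 5: New sum = 96 + 250 = 346
Step 6: Difference = |346 - 96| = 250
        (Sum increased by 250)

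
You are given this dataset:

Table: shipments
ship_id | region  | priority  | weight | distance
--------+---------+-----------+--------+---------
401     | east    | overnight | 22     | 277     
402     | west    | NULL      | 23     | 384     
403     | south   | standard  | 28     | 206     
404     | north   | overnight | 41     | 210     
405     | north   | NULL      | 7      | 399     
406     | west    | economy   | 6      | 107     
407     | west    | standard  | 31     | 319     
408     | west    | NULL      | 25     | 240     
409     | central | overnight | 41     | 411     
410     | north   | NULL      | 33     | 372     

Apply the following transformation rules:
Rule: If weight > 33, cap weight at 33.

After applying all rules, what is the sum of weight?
241

Step 1: 2 records have weight > 33
Step 2: These records originally summed to 82
Step 3: After capping: 2 × 33 = 66
Step 4: Unaffected records sum: 175
Step 5: Final sum = 66 + 175 = 241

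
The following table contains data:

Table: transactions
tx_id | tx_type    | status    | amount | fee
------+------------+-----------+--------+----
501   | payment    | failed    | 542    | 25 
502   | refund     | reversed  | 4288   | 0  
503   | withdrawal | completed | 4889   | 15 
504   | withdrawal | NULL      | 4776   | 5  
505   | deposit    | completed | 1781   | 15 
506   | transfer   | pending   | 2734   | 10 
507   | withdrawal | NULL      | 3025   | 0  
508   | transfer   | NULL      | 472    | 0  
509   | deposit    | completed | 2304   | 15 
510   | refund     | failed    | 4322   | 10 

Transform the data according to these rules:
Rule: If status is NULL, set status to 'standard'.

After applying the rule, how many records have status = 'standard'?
3

Step 1: Count records where status IS NULL
Step 2: Found 3 records with NULL status
Step 3: These records will have status set to 'standard'
Step 4: Records already having status = 'standard': 0
Step 5: Answer: 3 + 0 = 3 records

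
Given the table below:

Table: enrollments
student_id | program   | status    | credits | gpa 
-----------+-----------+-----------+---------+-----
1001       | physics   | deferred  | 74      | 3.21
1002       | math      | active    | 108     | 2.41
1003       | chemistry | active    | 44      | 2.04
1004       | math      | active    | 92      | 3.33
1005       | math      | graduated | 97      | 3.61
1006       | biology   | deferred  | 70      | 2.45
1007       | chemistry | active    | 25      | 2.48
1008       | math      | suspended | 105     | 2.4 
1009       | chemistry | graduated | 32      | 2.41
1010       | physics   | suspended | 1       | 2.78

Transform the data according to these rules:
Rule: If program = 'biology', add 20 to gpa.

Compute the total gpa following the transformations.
47.12

Step 1: Count records where program = 'biology': 1
Step 2: Total bonus added: 1 × 20 = 20
Step 3: Original sum of gpa: 27.12
Step 4: Final sum = 27.12 + 20 = 47.12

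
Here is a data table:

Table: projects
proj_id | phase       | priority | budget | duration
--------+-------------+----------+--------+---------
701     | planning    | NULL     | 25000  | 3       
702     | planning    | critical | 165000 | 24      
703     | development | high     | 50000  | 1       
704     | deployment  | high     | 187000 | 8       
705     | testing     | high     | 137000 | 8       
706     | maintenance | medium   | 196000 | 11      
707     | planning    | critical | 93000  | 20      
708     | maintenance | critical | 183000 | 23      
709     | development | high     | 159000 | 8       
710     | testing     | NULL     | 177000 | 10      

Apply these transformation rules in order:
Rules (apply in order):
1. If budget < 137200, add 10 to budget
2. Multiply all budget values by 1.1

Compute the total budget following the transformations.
1509244.0

Step 1: Apply Rule 1 - Add 10 to records with budget < 137200
  - 4 records affected: 305000 + (4 × 10) = 305040
  - Unaffected records: 1067000
  - Sum after Rule 1: 1372040
Step 2: Apply Rule 2 - Multiply all by 1.1
  - 1372040 × 1.1 = 1509244.0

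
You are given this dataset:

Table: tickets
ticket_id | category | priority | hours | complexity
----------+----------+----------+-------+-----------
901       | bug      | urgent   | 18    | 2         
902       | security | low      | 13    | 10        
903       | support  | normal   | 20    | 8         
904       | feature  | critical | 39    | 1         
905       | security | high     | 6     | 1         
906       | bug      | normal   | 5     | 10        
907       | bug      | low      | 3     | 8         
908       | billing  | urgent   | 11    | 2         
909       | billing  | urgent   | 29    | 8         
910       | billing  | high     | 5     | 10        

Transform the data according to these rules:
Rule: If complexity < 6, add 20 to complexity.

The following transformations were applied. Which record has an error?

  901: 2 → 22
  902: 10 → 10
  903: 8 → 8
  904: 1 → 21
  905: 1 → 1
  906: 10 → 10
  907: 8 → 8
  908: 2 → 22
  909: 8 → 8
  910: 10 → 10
Record 905 has an error. The correct transformed value should be 21, not 1.

Step 1: Check each record against the rule
Step 2: Record 905 has complexity = 1
Step 3: Since 1 < 6, the bonus should have been applied
Step 4: Correct value = 21, but claimed value = 1
Conclusion: Record 905 has the error.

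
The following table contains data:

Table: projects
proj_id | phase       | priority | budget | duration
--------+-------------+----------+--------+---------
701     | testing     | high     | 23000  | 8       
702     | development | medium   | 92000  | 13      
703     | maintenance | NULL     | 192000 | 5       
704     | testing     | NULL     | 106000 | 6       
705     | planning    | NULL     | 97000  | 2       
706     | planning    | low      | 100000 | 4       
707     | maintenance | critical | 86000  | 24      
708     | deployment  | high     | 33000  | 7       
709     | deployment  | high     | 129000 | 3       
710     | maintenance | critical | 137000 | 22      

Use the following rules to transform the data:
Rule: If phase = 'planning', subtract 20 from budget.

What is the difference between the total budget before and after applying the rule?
40

Step 1: Original sum of budget = 995000
Step 2: 2 records have phase = 'planning'
Step 3: Each affected record changes by -20
Step 4: Total change = 2 × -20 = -40
Step 5: New sum = 995000 + -40 = 994960
Step 6: Difference = |994960 - 995000| = 40
        (Sum decreased by 40)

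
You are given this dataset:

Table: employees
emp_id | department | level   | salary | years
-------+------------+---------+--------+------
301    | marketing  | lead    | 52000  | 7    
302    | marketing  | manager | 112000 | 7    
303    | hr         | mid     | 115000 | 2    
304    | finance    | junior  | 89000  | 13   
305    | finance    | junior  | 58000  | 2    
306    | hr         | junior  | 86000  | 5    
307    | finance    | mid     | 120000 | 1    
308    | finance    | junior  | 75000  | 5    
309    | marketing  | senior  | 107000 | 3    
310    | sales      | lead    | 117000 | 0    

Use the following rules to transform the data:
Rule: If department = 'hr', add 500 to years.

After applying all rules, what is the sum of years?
1045

Step 1: Count records where department = 'hr': 2
Step 2: Total bonus added: 2 × 500 = 1000
Step 3: Original sum of years: 45
Step 4: Final sum = 45 + 1000 = 1045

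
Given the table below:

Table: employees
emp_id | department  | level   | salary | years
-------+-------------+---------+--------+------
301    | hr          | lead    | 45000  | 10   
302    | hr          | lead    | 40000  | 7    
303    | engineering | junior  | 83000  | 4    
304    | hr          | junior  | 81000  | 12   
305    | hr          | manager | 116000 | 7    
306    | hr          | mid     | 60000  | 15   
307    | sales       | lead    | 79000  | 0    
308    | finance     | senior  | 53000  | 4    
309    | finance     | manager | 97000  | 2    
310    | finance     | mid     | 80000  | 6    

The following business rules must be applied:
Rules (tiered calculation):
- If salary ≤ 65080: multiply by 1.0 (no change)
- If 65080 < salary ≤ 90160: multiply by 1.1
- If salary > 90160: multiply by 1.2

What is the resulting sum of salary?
808900.0

Step 1: Tier 1 (salary ≤ 65080): 4 records, sum = 198000 × 1.0 = 198000.0
Step 2: Tier 2 (65080 < salary ≤ 90160): 4 records, sum = 323000 × 1.1 = 355300.0
Step 3: Tier 3 (salary > 90160): 2 records, sum = 213000 × 1.2 = 255600.0
Step 4: Final sum = 198000.0 + 355300.0 + 255600.0 = 808900.0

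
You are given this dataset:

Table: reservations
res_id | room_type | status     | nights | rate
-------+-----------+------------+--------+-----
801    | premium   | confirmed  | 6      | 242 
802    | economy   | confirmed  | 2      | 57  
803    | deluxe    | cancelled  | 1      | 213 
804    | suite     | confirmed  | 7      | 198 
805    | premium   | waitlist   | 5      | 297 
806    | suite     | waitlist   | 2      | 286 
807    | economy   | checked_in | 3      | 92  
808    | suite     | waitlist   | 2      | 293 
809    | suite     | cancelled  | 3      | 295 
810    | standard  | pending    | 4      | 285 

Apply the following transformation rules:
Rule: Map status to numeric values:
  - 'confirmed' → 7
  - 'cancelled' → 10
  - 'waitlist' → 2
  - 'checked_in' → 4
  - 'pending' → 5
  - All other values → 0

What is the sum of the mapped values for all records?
56

Step 1: Apply mapping to each record
Step 2: Count by status:
  'confirmed': 3 records × 7 = 21
  'cancelled': 2 records × 10 = 20
  'waitlist': 3 records × 2 = 6
  'checked_in': 1 records × 4 = 4
  'pending': 1 records × 5 = 5
Step 3: Sum all mapped values = 56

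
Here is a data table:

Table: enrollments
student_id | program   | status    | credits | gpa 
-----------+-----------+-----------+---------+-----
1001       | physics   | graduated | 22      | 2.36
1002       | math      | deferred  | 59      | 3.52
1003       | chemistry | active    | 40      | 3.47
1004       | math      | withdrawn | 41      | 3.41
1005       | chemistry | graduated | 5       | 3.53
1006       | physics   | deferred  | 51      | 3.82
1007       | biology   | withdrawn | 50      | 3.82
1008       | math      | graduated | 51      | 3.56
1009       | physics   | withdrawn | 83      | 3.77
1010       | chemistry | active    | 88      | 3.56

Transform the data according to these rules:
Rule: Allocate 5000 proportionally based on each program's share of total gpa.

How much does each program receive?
biology: 548.54, chemistry: 1516.37, math: 1506.32, physics: 1428.78

Step 1: Calculate total gpa = 34.82
Step 2: Calculate each program's proportion:
  biology: 3.82/34.82 = 10.97% → 548.54
  chemistry: 10.56/34.82 = 30.33% → 1516.37
  math: 10.49/34.82 = 30.13% → 1506.32
  physics: 9.95/34.82 = 28.58% → 1428.78
Step 3: Verify: sum of allocations ≈ 5000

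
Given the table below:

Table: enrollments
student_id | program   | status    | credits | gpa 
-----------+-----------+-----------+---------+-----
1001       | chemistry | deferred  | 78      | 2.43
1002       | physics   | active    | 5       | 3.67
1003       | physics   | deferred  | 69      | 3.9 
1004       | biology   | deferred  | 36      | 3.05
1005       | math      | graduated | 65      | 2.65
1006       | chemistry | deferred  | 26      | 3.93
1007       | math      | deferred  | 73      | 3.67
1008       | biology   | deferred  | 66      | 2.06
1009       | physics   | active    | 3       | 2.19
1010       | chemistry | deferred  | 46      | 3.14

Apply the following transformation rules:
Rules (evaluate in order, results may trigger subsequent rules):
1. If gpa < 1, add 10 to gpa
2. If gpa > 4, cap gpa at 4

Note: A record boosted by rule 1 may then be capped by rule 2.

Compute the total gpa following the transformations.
30.69

Step 1: Apply rule 1 to records with gpa < 1
  - 0 records get bonus of 10
  - Of these, 0 records then exceed 4 and get capped
Step 2: Apply rule 2 to records with gpa > 4
  - 0 records (original) are capped
Step 3: Calculate final sum = 30.69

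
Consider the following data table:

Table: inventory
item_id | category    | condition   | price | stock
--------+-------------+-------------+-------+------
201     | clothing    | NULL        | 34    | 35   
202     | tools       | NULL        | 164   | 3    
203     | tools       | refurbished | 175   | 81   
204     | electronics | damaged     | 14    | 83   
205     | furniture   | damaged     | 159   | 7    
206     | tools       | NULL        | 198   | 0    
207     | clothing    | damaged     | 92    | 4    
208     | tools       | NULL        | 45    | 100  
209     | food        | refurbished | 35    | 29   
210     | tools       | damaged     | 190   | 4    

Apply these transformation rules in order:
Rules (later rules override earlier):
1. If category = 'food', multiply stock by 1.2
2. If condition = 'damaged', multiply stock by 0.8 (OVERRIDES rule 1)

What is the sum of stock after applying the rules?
332.2

Step 1: Rule 2 takes priority for records with condition = 'damaged'
  - 4 records: 98 × 0.8 = 78.4
Step 2: Rule 1 applies to remaining records with category = 'food'
  - 1 records: 29 × 1.2 = 34.8
Step 3: Other records unchanged: 219
Step 4: Final sum = 78.4 + 34.8 + 219 = 332.2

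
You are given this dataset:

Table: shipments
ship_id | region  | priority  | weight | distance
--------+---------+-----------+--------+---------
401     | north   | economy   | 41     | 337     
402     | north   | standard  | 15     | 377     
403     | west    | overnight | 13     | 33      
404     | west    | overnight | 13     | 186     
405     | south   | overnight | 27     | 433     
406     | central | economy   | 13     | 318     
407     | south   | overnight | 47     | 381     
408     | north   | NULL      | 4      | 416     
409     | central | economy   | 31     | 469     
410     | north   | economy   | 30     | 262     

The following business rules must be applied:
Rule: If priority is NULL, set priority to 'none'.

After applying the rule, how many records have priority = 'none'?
1

Step 1: Count records where priority IS NULL
Step 2: Found 1 records with NULL priority
Step 3: These records will have priority set to 'none'
Step 4: Records already having priority = 'none': 0
Step 5: Answer: 1 + 0 = 1 records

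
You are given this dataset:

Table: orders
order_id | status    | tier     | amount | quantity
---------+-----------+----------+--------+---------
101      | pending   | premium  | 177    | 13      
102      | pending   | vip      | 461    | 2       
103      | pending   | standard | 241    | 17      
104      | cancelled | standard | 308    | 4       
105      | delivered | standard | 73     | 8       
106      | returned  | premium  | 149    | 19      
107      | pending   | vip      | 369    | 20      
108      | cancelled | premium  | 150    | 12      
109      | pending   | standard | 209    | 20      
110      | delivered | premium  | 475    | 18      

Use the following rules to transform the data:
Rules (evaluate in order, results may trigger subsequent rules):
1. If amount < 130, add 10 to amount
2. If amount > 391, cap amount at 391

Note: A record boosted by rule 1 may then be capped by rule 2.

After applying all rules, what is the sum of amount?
2468

Step 1: Apply rule 1 to records with amount < 130
  - 1 records get bonus of 10
  - Of these, 0 records then exceed 391 and get capped
Step 2: Apply rule 2 to records with amount > 391
  - 2 records (original) are capped
Step 3: Calculate final sum = 2468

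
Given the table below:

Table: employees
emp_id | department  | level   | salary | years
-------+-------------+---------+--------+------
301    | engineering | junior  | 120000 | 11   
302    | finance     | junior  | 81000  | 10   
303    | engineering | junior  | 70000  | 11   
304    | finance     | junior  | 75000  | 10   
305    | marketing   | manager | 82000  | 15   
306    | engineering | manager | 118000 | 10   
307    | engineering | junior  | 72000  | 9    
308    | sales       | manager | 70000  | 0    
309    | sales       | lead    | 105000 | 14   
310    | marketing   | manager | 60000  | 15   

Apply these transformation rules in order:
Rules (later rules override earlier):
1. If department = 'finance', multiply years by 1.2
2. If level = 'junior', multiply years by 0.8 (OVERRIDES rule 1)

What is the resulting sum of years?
94.8

Step 1: Rule 2 takes priority for records with level = 'junior'
  - 5 records: 51 × 0.8 = 40.8
Step 2: Rule 1 applies to remaining records with department = 'finance'
  - 0 records: 0 × 1.2 = 0.0
Step 3: Other records unchanged: 54
Step 4: Final sum = 40.8 + 0.0 + 54 = 94.8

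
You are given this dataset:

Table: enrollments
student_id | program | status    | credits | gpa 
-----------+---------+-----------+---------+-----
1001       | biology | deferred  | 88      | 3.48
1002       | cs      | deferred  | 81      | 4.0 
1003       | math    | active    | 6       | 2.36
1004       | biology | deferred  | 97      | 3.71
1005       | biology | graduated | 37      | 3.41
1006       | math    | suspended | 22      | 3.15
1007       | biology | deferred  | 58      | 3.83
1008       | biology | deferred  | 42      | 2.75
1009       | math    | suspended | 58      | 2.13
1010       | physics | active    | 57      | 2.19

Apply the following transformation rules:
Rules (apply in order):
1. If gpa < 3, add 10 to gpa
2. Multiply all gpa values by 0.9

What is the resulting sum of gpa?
63.91

Step 1: Apply Rule 1 - Add 10 to records with gpa < 3
  - 4 records affected: 9.43 + (4 × 10) = 49.43
  - Unaffected records: 21.58
  - Sum after Rule 1: 71.01
Step 2: Apply Rule 2 - Multiply all by 0.9
  - 71.01 × 0.9 = 63.91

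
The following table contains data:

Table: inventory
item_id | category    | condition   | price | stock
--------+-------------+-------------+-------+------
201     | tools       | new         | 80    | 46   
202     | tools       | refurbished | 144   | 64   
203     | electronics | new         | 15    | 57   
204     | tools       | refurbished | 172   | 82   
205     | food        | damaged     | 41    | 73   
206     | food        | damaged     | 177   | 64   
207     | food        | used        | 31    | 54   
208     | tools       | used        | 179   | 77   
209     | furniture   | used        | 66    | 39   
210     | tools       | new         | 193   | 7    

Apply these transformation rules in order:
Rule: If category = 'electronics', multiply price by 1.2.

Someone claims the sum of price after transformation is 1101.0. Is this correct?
Yes, the result is correct.

Step 1: Calculate the correct sum after transformation
Step 2: Apply multiplier 1.2 to records where category = 'electronics'
Step 3: Correct result = 1101.0
Step 4: Claimed result = 1101.0
Step 5: 1101.0 = 1101.0 ✓
Conclusion: The claimed result is correct.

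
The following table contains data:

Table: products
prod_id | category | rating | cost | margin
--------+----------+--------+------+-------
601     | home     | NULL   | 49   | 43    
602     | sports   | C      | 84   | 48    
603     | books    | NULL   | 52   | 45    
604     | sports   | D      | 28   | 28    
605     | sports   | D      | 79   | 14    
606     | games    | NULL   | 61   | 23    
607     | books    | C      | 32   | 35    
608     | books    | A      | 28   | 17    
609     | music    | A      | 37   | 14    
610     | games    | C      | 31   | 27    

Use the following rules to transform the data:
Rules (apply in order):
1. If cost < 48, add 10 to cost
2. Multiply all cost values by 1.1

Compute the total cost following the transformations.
584.1

Step 1: Apply Rule 1 - Add 10 to records with cost < 48
  - 5 records affected: 156 + (5 × 10) = 206
  - Unaffected records: 325
  - Sum after Rule 1: 531
Step 2: Apply Rule 2 - Multiply all by 1.1
  - 531 × 1.1 = 584.1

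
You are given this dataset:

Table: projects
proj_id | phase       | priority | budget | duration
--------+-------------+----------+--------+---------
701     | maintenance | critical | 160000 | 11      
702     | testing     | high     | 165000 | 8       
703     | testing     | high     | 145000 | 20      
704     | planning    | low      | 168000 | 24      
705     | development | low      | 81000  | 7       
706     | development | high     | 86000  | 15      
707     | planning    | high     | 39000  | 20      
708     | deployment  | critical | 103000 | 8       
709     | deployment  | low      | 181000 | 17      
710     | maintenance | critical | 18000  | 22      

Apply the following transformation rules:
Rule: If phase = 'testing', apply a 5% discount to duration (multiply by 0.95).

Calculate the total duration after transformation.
150.6

Step 1: Records with phase = 'testing' have total duration = 28
Step 2: Apply multiplier: 28 × 0.95 = 26.6
Step 3: Other records total: 124
Step 4: Final sum = 26.6 + 124 = 150.6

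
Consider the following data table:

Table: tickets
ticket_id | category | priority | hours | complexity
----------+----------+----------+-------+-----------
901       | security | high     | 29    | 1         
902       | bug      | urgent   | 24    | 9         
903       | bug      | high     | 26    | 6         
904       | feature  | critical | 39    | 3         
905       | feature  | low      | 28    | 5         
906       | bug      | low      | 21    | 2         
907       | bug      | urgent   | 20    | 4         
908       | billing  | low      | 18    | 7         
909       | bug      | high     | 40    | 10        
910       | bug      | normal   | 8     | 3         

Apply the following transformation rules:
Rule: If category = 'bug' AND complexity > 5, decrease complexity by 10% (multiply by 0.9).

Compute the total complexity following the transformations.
47.5

Step 1: Find records where category = 'bug' AND complexity > 5
Step 2: 3 records match, summing to 25
Step 3: After multiplier: 25 × 0.9 = 22.5
Step 4: Unaffected records sum: 25
Step 5: Final sum = 22.5 + 25 = 47.5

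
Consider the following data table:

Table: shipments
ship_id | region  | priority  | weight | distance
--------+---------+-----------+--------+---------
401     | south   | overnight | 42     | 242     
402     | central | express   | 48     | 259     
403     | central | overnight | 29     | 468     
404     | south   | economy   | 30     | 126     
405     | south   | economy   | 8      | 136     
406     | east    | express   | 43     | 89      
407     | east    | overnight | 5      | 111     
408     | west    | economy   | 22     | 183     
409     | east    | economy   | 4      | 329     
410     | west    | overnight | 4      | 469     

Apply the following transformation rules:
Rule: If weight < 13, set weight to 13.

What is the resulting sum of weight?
266

Step 1: 4 records have weight < 13
Step 2: These records originally summed to 21
Step 3: After setting to minimum: 4 × 13 = 52
Step 4: Unaffected records sum: 214
Step 5: Final sum = 52 + 214 = 266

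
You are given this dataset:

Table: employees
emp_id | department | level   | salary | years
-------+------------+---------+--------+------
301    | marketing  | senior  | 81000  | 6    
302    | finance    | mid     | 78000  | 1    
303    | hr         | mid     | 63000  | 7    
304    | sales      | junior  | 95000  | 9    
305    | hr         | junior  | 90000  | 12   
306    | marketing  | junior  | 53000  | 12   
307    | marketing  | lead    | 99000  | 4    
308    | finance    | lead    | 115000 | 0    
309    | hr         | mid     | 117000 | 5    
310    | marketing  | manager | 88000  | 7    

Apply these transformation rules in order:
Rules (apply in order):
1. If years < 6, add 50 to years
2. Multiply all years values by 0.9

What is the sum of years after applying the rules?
236.7

Step 1: Apply Rule 1 - Add 50 to records with years < 6
  - 4 records affected: 10 + (4 × 50) = 210
  - Unaffected records: 53
  - Sum after Rule 1: 263
Step 2: Apply Rule 2 - Multiply all by 0.9
  - 263 × 0.9 = 236.7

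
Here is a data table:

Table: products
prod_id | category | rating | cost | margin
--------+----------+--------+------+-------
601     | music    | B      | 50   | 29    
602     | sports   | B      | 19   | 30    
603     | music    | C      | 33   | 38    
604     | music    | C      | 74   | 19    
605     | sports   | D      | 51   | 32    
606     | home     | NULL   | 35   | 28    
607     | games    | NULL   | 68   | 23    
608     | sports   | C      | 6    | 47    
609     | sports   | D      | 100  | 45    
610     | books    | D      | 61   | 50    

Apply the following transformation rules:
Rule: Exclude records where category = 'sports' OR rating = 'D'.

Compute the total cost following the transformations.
260

Step 1: Find records where category = 'sports' OR rating = 'D'
Step 2: 5 records match, summing to 237
Step 3: Original sum: 497
Step 4: Remaining sum = 497 - 237 = 260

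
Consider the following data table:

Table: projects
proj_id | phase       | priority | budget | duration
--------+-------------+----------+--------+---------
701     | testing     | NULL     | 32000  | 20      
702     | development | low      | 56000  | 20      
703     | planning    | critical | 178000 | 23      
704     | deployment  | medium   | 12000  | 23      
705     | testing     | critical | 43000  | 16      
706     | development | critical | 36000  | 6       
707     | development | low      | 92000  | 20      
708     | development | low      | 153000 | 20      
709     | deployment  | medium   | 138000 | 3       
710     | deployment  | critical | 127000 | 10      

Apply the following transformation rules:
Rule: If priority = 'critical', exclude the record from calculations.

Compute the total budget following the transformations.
483000

Step 1: Identify records where priority = 'critical'
Step 2: The excluded records sum to 384000
Step 3: Original total budget = 867000
Step 4: Remaining total = 867000 - 384000 = 483000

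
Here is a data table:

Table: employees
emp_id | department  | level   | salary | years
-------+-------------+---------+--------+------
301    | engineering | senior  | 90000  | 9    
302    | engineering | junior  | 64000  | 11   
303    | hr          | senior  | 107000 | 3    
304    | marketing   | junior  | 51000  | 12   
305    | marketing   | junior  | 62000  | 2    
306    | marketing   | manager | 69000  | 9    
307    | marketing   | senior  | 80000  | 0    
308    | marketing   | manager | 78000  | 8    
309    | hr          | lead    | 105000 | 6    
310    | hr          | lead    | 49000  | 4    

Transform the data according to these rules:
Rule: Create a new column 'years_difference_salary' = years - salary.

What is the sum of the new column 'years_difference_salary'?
-754936

Step 1: For each record, compute years - salary
Example calculations:
  9 - 90000 = -89991
  11 - 64000 = -63989
  3 - 107000 = -106997
  ...
Step 2: Sum all derived values
Step 3: Total = -754936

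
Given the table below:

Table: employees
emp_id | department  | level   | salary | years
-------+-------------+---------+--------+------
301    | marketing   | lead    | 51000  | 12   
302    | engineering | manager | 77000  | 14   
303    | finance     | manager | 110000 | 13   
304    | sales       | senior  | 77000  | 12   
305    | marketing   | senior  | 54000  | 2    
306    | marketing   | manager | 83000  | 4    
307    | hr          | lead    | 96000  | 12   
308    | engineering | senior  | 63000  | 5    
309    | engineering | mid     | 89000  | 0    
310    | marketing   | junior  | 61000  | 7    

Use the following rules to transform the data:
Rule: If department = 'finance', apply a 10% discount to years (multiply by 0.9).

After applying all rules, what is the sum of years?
79.7

Step 1: Records with department = 'finance' have total years = 13
Step 2: Apply multiplier: 13 × 0.9 = 11.7
Step 3: Other records total: 68
Step 4: Final sum = 11.7 + 68 = 79.7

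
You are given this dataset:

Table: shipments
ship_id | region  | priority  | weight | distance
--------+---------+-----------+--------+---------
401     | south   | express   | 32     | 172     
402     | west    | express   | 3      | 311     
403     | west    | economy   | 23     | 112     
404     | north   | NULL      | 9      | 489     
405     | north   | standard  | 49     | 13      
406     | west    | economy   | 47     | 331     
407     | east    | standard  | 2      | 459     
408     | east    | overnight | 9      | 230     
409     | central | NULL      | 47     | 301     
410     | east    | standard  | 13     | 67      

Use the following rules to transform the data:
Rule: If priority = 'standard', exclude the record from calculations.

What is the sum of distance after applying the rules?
1946

Step 1: Identify records where priority = 'standard'
Step 2: The excluded records sum to 539
Step 3: Original total distance = 2485
Step 4: Remaining total = 2485 - 539 = 1946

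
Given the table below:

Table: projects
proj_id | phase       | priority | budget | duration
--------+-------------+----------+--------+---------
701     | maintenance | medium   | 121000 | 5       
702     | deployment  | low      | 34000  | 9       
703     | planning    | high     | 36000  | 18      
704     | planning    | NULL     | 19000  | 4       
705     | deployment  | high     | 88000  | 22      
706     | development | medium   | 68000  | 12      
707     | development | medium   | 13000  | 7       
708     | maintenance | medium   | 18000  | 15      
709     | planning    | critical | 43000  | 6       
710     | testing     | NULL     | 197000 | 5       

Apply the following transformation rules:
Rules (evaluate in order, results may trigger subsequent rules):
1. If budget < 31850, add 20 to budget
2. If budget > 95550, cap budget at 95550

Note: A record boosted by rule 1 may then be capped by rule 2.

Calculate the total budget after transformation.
510160

Step 1: Apply rule 1 to records with budget < 31850
  - 3 records get bonus of 20
  - Of these, 0 records then exceed 95550 and get capped
Step 2: Apply rule 2 to records with budget > 95550
  - 2 records (original) are capped
Step 3: Calculate final sum = 510160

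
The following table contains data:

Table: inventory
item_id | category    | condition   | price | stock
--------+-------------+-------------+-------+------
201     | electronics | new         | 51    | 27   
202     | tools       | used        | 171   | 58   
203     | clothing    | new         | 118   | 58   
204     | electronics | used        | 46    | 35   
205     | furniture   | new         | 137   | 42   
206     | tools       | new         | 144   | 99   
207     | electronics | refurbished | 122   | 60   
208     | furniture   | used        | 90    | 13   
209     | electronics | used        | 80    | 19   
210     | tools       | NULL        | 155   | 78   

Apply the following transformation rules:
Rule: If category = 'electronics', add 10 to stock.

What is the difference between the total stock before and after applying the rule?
40

Step 1: Original sum of stock = 489
Step 2: 4 records have category = 'electronics'
Step 3: Each affected record changes by 10
Step 4: Total change = 4 × 10 = 40
Step 5: New sum = 489 + 40 = 529
Step 6: Difference = |529 - 489| = 40
        (Sum increased by 40)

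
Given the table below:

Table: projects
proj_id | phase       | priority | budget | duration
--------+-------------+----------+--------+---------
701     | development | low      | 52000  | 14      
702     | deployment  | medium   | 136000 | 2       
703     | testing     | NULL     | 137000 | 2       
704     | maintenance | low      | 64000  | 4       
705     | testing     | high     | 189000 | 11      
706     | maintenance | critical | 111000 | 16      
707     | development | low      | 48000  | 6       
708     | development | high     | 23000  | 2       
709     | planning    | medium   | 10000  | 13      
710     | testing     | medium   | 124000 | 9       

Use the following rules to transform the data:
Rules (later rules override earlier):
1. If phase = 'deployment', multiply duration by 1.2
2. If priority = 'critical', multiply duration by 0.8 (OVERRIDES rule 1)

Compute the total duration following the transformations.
76.2

Step 1: Rule 2 takes priority for records with priority = 'critical'
  - 1 records: 16 × 0.8 = 12.8
Step 2: Rule 1 applies to remaining records with phase = 'deployment'
  - 1 records: 2 × 1.2 = 2.4
Step 3: Other records unchanged: 61
Step 4: Final sum = 12.8 + 2.4 + 61 = 76.2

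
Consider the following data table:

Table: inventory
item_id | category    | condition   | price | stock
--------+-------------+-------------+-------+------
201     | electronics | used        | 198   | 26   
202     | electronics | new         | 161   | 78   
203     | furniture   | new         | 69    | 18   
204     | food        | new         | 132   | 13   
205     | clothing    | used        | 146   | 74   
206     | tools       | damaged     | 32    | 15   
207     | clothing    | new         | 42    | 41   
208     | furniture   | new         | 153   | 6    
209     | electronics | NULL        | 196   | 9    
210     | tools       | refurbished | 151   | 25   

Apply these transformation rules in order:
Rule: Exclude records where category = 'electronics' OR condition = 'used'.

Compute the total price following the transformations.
579

Step 1: Find records where category = 'electronics' OR condition = 'used'
Step 2: 4 records match, summing to 701
Step 3: Original sum: 1280
Step 4: Remaining sum = 1280 - 701 = 579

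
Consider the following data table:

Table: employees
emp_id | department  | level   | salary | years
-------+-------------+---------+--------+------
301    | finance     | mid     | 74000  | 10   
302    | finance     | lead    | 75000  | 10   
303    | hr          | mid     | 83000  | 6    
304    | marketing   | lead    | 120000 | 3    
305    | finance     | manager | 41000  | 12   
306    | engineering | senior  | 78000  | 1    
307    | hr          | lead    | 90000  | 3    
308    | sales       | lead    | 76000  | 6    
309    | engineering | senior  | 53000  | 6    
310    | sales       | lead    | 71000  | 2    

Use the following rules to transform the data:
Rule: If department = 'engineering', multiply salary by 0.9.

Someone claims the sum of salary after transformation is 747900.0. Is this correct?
Yes, the result is correct.

Step 1: Calculate the correct sum after transformation
Step 2: Apply multiplier 0.9 to records where department = 'engineering'
Step 3: Correct result = 747900.0
Step 4: Claimed result = 747900.0
Step 5: 747900.0 = 747900.0 ✓
Conclusion: The claimed result is correct.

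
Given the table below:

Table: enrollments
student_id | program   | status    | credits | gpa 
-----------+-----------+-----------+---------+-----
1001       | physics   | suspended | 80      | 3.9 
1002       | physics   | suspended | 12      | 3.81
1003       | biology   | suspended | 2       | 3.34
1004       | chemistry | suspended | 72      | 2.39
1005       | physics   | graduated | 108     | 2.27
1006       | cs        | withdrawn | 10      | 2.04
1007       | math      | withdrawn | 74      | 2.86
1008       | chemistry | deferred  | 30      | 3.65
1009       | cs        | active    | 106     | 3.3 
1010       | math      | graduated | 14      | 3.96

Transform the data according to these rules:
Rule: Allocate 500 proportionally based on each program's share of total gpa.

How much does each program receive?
biology: 52.98, chemistry: 95.81, cs: 84.71, math: 108.19, physics: 158.31

Step 1: Calculate total gpa = 31.52
Step 2: Calculate each program's proportion:
  biology: 3.34/31.52 = 10.60% → 52.98
  chemistry: 6.04/31.52 = 19.16% → 95.81
  cs: 5.34/31.52 = 16.94% → 84.71
  math: 6.82/31.52 = 21.64% → 108.19
  physics: 9.98/31.52 = 31.66% → 158.31
Step 3: Verify: sum of allocations ≈ 500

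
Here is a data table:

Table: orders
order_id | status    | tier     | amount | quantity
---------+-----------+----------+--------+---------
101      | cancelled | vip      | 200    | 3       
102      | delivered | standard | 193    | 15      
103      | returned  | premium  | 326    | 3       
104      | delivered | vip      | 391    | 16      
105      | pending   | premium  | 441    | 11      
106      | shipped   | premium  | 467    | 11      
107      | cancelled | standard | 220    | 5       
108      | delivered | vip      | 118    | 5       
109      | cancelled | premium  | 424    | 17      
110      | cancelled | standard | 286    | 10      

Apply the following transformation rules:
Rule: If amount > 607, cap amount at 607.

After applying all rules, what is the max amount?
467

Step 1: Original maximum amount = 467
Step 2: Check cap of 607 against maximum
Step 3: No records exceed the cap (max 467 <= cap 607), so no capping applies
Step 4: Maximum after transformation = 467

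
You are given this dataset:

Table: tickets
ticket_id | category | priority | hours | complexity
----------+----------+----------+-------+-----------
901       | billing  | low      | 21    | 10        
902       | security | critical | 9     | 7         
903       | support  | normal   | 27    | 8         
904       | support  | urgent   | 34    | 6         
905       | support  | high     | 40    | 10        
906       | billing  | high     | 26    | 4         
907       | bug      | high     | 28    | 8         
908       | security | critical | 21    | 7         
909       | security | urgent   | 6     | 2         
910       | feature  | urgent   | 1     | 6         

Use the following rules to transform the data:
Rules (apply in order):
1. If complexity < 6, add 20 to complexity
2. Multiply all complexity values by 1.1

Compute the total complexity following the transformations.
118.8

Step 1: Apply Rule 1 - Add 20 to records with complexity < 6
  - 2 records affected: 6 + (2 × 20) = 46
  - Unaffected records: 62
  - Sum after Rule 1: 108
Step 2: Apply Rule 2 - Multiply all by 1.1
  - 108 × 1.1 = 118.8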